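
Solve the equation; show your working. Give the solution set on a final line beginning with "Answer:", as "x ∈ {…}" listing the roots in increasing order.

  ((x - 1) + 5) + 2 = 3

Step 1. [((x - 1) + 5) + 2 = 3] +2 is outermost — subtract 2 both sides, so sub: (x - 1) + 5 = 1.
Step 2. [(x - 1) + 5 = 1] the outer +5 inverts by subtracting 5 ⇒ sub: x - 1 = -4.
Step 3. [x - 1 = -4] add 1: x sits inside (… - 1). So sub: x = -3.

Answer: x ∈ {-3}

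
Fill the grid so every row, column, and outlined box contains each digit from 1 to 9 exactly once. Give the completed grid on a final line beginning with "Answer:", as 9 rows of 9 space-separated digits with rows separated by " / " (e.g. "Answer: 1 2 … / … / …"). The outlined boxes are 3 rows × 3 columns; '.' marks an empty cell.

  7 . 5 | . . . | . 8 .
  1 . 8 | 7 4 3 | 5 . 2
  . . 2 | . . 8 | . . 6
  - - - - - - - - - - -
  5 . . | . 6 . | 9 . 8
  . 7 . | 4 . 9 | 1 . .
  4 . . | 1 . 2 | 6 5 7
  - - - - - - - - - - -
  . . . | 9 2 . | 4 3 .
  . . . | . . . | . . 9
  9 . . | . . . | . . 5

Step 1. [r4c4∈{3}] r4c4 is down to just 3 ⇒ r4c4=3.
Step 2. [r7c9∈{1}] only 1 remains possible at r7c9. So r7c9=1.
Step 3. [r3c1∈{3}] r3c1's peers cover all but 3, so r3c1=3.
Step 4. [r2c2∈{6,9}] row 2 places 6 nowhere but r2c2, so r2c2=6.
Step 5. [r3c8∈{1,4,7,9}] r3c8 is the only open cell in col 8 admitting 1. So r3c8=1.
Step 6. [r5c8∈{2}] nothing but 2 survives at r5c8. So r5c8=2.
Step 7. [r8c1∈{2,6,8}] 2 has one home in col 1: r8c1. So r8c1=2.
Step 8. [r3c2∈{4,9}] in row 3, 4 fits only at r3c2 ⇒ r3c2=4.
Step 9. [r6c5∈{8}] r6c5's peers cover all but 8, so r6c5=8.
Step 10. [r4c3∈{1}] r4c3's peers cover all but 1. So r4c3=1.
Step 11. [r4c6∈{7}] r4c6's peers cover all but 7, so r4c6=7.
Step 12. [r7c3∈{6,7}] r7c3 is the only open cell in row 7 admitting 7, so r7c3=7.
Step 13. [r3c4∈{5}] r3c4 is down to just 5, so r3c4=5.
Step 14. [r5c9∈{3}] r5c9's peers cover all but 3, so r5c9=3.
Step 15. [r5c3∈{6}] r5c3 is down to just 6, so r5c3=6.
Step 16. [r7c1∈{6,8}] 6 has one home in col 1: r7c1. So r7c1=6.
Step 17. [r7c2∈{5,8}] row 7 places 8 nowhere but r7c2. So r7c2=8.
Step 18. [r8c2∈{1,3,5}] in col 2, 5 fits only at r8c2 ⇒ r8c2=5.
Step 19. [r9c2∈{1,3}] r9c2 is the only open cell in col 2 admitting 1. So r9c2=1.
Step 20. [r1c2∈{9}] r1c2 has the single candidate 9 ⇒ r1c2=9.
Step 21. [r3c7∈{7}] nothing but 7 survives at r3c7. So r3c7=7.
Step 22. [r8c7∈{8}] r8c7 is down to just 8, so r8c7=8.
Step 23. [r8c4∈{6}] r8c4 has the single candidate 6. So r8c4=6.
Step 24. [r8c8∈{7}] r8c8 has the single candidate 7, so r8c8=7.
Step 25. [r9c6∈{4}] r9c6's peers cover all but 4, so r9c6=4.
Step 26. [r9c3∈{3}] r9c3 has the single candidate 3. So r9c3=3.
Step 27. [r1c5∈{1}] r1c5 is down to just 1, so r1c5=1.
Step 28. [r2c8∈{9}] r2c8 is down to just 9. So r2c8=9.
Step 29. [r1c4∈{2}] r1c4 has the single candidate 2 ⇒ r1c4=2.
Step 30. [r8c3∈{4}] nothing but 4 survives at r8c3, so r8c3=4.
Step 31. [r8c5∈{3}] r8c5 is down to just 3, so r8c5=3.
Step 32. [r9c8∈{6}] only 6 remains possible at r9c8 ⇒ r9c8=6.
Step 33. [r4c8∈{4}] r4c8's peers cover all but 4. So r4c8=4.
Step 34. [r6c3∈{9}] r6c3 has the single candidate 9 ⇒ r6c3=9.
Step 35. [r1c9∈{4}] r1c9's peers cover all but 4, so r1c9=4.
Step 36. [r3c5∈{9}] nothing but 9 survives at r3c5, so r3c5=9.
Step 37. [r7c6∈{5}] nothing but 5 survives at r7c6. So r7c6=5.
Step 38. [r9c5∈{7}] nothing but 7 survives at r9c5. So r9c5=7.
Step 39. [r1c7∈{3}] r1c7's peers cover all but 3 ⇒ r1c7=3.
Step 40. [r4c2∈{2}] only 2 remains possible at r4c2. So r4c2=2.
Step 41. [r5c1∈{8}] r5c1 is down to just 8. So r5c1=8.
Step 42. [r9c4∈{8}] only 8 remains possible at r9c4 ⇒ r9c4=8.
Step 43. [r8c6∈{1}] nothing but 1 survives at r8c6 ⇒ r8c6=1.
Step 44. [r5c5∈{5}] only 5 remains possible at r5c5 ⇒ r5c5=5.
Step 45. [r6c2∈{3}] r6c2 has the single candidate 3 ⇒ r6c2=3.
Step 46. [r1c6∈{6}] r1c6 is down to just 6. So r1c6=6.
Step 47. [r9c7∈{2}] r9c7's peers cover all but 2 ⇒ r9c7=2.

Answer: 7 9 5 2 1 6 3 8 4 / 1 6 8 7 4 3 5 9 2 / 3 4 2 5 9 8 7 1 6 / 5 2 1 3 6 7 9 4 8 / 8 7 6 4 5 9 1 2 3 / 4 3 9 1 8 2 6 5 7 / 6 8 7 9 2 5 4 3 1 / 2 5 4 6 3 1 8 7 9 / 9 1 3 8 7 4 2 6 5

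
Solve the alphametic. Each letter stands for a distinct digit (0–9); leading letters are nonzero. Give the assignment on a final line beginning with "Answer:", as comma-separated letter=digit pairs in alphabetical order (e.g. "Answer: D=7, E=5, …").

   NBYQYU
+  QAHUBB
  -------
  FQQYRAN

Step 1. [col 1: U + B ≡ N (mod 10)] no forcing yet in column 1 (carry-in 0); U=3 is free and consistent — try it ⇒ U=3.
Step 2. [col 1: U + B ≡ N (mod 10)] no forcing yet in column 1 (carry-in 0); N=9 is free and consistent — try it. So N=9.
Step 3. [col 1: U + B ≡ N (mod 10)] from column 1 (U=3, N=9, carry-in 0, digits 3,9 already taken and all letters distinct): B must equal 6, so B=6.
Step 4. [col 2: Y + B ≡ A (mod 10)] no forcing yet in column 2 (carry-in 0); Y=2 is free and consistent — try it. So Y=2.
Step 5. [F] F is the leading digit of a 7-digit sum of two 6-digit numbers; the final carry is exactly 1. So F=1.
Step 6. [col 2: Y + B ≡ A (mod 10)] in column 2 we have Y+B≡A with carry-in 0; given Y=2, B=6 and digits 1,2,3,6,9 already taken and all letters distinct, that pins A to 8 ⇒ A=8.
Step 7. [col 3: Q + U ≡ R (mod 10)] several values work for Q in column 3 (Q + U ≡ R (mod 10), carry-in 0); try Q=4. So Q=4.
Step 8. [col 3: Q + U ≡ R (mod 10)] in column 3 we have Q+U≡R with carry-in 0; given Q=4, U=3 and digits 1,2,3,4,6,8,9 already taken and all letters distinct, that pins R to 7. So R=7.
Step 9. [col 4: Y + H ≡ Y (mod 10)] column 4: given Y=2, carry-in 0, and digits 1,2,3,4,6,7,8,9 already taken and all letters distinct, Y+H≡Y (mod 10) forces H=0 ⇒ H=0.

Answer: A=8, B=6, F=1, H=0, N=9, Q=4, R=7, U=3, Y=2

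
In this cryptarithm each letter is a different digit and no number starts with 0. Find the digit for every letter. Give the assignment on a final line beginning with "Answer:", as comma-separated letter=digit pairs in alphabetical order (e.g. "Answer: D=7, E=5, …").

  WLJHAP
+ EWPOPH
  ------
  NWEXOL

Step 1. [col 1: P + H ≡ L (mod 10)] no forcing yet in column 1 (carry-in 0); L=0 is free and consistent — try it ⇒ L=0.
Step 2. [col 1: P + H ≡ L (mod 10)] P=4 is one option consistent with column 1 (P + H ≡ L (mod 10), carry-in 0) — take it. So P=4.
Step 3. [col 1: P + H ≡ L (mod 10)] in column 1 we have P+H≡L with carry-in 0; given P=4, L=0 and digits 0,4 already taken and all letters distinct, that pins H to 6, so H=6.
Step 4. [col 2: A + P ≡ O (mod 10)] column 2 (A + P ≡ O (mod 10), carry-in 1) doesn't pin A yet; pick A=7 and continue ⇒ A=7.
Step 5. [col 2: A + P ≡ O (mod 10)] from column 2 (A=7, P=4, carry-in 1, digits 0,4,6,7 already taken and all letters distinct): O must equal 2. So O=2.
Step 6. [col 3: H + O ≡ X (mod 10)] from column 3 (H=6, O=2, carry-in 1, digits 0,2,4,6,7 already taken and all letters distinct): X must equal 9, so X=9.
Step 7. [col 4: J + P ≡ E (mod 10)] column 4 reads J+P+carry(0)=E with P=4; with digits 0,2,4,6,7,9 already taken and all letters distinct, the only value for E is 5, so E=5.
Step 8. [col 4: J + P ≡ E (mod 10)] from column 4 (P=4, E=5, carry-in 0, digits 0,2,4,5,6,7,9 already taken and all letters distinct): J must equal 1. So J=1.
Step 9. [col 5: L + W ≡ W (mod 10)] W=3 is one option consistent with column 5 (L + W ≡ W (mod 10), carry-in 0) — take it ⇒ W=3.
Step 10. [col 6: W + E ≡ N (mod 10)] from column 6 (W=3, E=5, carry-in 0, digits 0,1,2,3,4,5,6,7,9 already taken and all letters distinct): N must equal 8 ⇒ N=8.

Answer: A=7, E=5, H=6, J=1, L=0, N=8, O=2, P=4, W=3, X=9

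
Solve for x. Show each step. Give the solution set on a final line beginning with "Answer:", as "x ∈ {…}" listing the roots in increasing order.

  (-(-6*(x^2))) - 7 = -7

Step 1. [(-(-6*(x^2))) - 7 = -7] 7 comes off first (add 7). So sub: -(-6*(x^2)) = 0.
Step 2. [-(-6*(x^2)) = 0] LHS negated; negate both sides ⇒ neg: -6*(x^2) = 0.
Step 3. [-6*(x^2) = 0] leading coefficient -6: divide by -6, so div: x^2 = 0.
Step 4. [x^2 = 0] LHS squared, RHS 0 ≥ 0: apply √ (±) ⇒ sqrt: x = 0.

Answer: x ∈ {0}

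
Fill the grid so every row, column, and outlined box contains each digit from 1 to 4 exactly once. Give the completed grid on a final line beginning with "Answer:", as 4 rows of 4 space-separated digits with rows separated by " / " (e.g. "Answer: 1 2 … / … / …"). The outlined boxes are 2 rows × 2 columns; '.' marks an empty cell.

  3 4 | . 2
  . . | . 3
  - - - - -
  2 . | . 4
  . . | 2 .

Step 1. [r4c4∈{1}] nothing but 1 survives at r4c4. So r4c4=1.
Step 2. [r2c1∈{1}] only 1 remains possible at r2c1. So r2c1=1.
Step 3. [r3c2∈{1,3}] in row 3, 1 fits only at r3c2 ⇒ r3c2=1.
Step 4. [r2c3∈{4}] r2c3's peers cover all but 4 ⇒ r2c3=4.
Step 5. [r4c2∈{3}] r4c2 has the single candidate 3. So r4c2=3.
Step 6. [r1c3∈{1}] r1c3 is down to just 1 ⇒ r1c3=1.
Step 7. [r4c1∈{4}] r4c1 is down to just 4, so r4c1=4.
Step 8. [r3c3∈{3}] nothing but 3 survives at r3c3, so r3c3=3.
Step 9. [r2c2∈{2}] r2c2's peers cover all but 2 ⇒ r2c2=2.

Answer: 3 4 1 2 / 1 2 4 3 / 2 1 3 4 / 4 3 2 1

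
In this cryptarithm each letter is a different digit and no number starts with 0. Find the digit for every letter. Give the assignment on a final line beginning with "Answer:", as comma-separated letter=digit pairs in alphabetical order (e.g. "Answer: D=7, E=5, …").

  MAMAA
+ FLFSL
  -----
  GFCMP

Step 1. [col 1: A + L ≡ P (mod 10)] several values work for P in column 1 (A + L ≡ P (mod 10), carry-in 0); try P=7, so P=7.
Step 2. [col 1: A + L ≡ P (mod 10)] no forcing yet in column 1 (carry-in 0); A=5 is free and consistent — try it ⇒ A=5.
Step 3. [col 1: A + L ≡ P (mod 10)] column 1 reads A+L+carry(0)=P with A=5, P=7; with digits 5,7 already taken and all letters distinct, the only value for L is 2 ⇒ L=2.
Step 4. [col 2: A + S ≡ M (mod 10)] column 2 (A + S ≡ M (mod 10), carry-in 0) doesn't pin M yet; pick M=1 and continue. So M=1.
Step 5. [col 2: A + S ≡ M (mod 10)] from column 2 (A=5, M=1, carry-in 0, digits 1,2,5,7 already taken and all letters distinct): S must equal 6, so S=6.
Step 6. [col 3: M + F ≡ C (mod 10)] from column 3 (M=1, carry-in 1, digits 1,2,5,6,7 already taken and all letters distinct): F must equal 8, so F=8.
Step 7. [col 3: M + F ≡ C (mod 10)] in column 3 we have M+F≡C with carry-in 1; given M=1, F=8 and digits 1,2,5,6,7,8 already taken and all letters distinct, that pins C to 0. So C=0.
Step 8. [col 5: M + F ≡ G (mod 10)] column 5 reads M+F+carry(0)=G with M=1, F=8; with digits 0,1,2,5,6,7,8 already taken and all letters distinct, the only value for G is 9. So G=9.

Answer: A=5, C=0, F=8, G=9, L=2, M=1, P=7, S=6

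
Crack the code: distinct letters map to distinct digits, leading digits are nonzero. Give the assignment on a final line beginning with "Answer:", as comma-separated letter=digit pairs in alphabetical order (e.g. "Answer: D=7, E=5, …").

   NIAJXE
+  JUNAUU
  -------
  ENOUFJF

Step 1. [col 1: E + U ≡ F (mod 10)] F=4 is one option consistent with column 1 (E + U ≡ F (mod 10), carry-in 0) — take it ⇒ F=4.
Step 2. [col 1: E + U ≡ F (mod 10)] several values work for E in column 1 (E + U ≡ F (mod 10), carry-in 0); try E=1. So E=1.
Step 3. [col 1: E + U ≡ F (mod 10)] from column 1 (E=1, F=4, carry-in 0, digits 1,4 already taken and all letters distinct): U must equal 3. So U=3.
Step 4. [col 2: X + U ≡ J (mod 10)] J=9 is one option consistent with column 2 (X + U ≡ J (mod 10), carry-in 0) — take it, so J=9.
Step 5. [col 2: X + U ≡ J (mod 10)] from column 2 (U=3, J=9, carry-in 0, digits 1,3,4,9 already taken and all letters distinct): X must equal 6. So X=6.
Step 6. [col 3: J + A ≡ F (mod 10)] from column 3 (J=9, F=4, carry-in 0, digits 1,3,4,6,9 already taken and all letters distinct): A must equal 5 ⇒ A=5.
Step 7. [col 4: A + N ≡ U (mod 10)] from column 4 (A=5, U=3, carry-in 1, digits 1,3,4,5,6,9 already taken and all letters distinct): N must equal 7 ⇒ N=7.
Step 8. [col 5: I + U ≡ O (mod 10)] column 5: given U=3, carry-in 1, and digits 1,3,4,5,6,7,9 already taken and all letters distinct, I+U≡O (mod 10) forces I=8 ⇒ I=8.
Step 9. [col 5: I + U ≡ O (mod 10)] from column 5 (I=8, U=3, carry-in 1, digits 1,3,4,5,6,7,8,9 already taken and all letters distinct): O must equal 2 ⇒ O=2.

Answer: A=5, E=1, F=4, I=8, J=9, N=7, O=2, U=3, X=6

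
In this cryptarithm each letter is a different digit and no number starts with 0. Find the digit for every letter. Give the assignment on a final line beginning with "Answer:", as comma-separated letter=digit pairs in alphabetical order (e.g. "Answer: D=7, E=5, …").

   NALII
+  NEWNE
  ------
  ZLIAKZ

Step 1. [col 1: I + E ≡ Z (mod 10)] several values work for Z in column 1 (I + E ≡ Z (mod 10), carry-in 0); try Z=1. So Z=1.
Step 2. [col 1: I + E ≡ Z (mod 10)] I=8 is one option consistent with column 1 (I + E ≡ Z (mod 10), carry-in 0) — take it, so I=8.
Step 3. [col 1: I + E ≡ Z (mod 10)] from column 1 (I=8, Z=1, carry-in 0, digits 1,8 already taken and all letters distinct): E must equal 3 ⇒ E=3.
Step 4. [col 2: I + N ≡ K (mod 10)] no forcing yet in column 2 (carry-in 1); K=6 is free and consistent — try it ⇒ K=6.
Step 5. [col 2: I + N ≡ K (mod 10)] column 2: given I=8, K=6, carry-in 1, and digits 1,3,6,8 already taken and all letters distinct, I+N≡K (mod 10) forces N=7 ⇒ N=7.
Step 6. [col 3: L + W ≡ A (mod 10)] column 3 (L + W ≡ A (mod 10), carry-in 1) doesn't pin L yet; pick L=4 and continue ⇒ L=4.
Step 7. [col 3: L + W ≡ A (mod 10)] column 3 (L + W ≡ A (mod 10), carry-in 1) doesn't pin A yet; pick A=5 and continue. So A=5.
Step 8. [col 3: L + W ≡ A (mod 10)] column 3: given L=4, A=5, carry-in 1, and digits 1,3,4,5,6,7,8 already taken and all letters distinct, L+W≡A (mod 10) forces W=0. So W=0.

Answer: A=5, E=3, I=8, K=6, L=4, N=7, W=0, Z=1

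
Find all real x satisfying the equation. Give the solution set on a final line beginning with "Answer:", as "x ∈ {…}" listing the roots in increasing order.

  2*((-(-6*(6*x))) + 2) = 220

Step 1. [2*((-(-6*(6*x))) + 2) = 220] divide by the outer 2, so div: (-(-6*(6*x))) + 2 = 110.
Step 2. [(-(-6*(6*x))) + 2 = 110] subtract 2: x sits inside (… + 2) ⇒ sub: -(-6*(6*x)) = 108.
Step 3. [-(-6*(6*x)) = 108] flip signs both sides. So neg: -6*(6*x) = -108.
Step 4. [-6*(6*x) = -108] leading coefficient -6: divide by -6, so div: 6*x = 18.
Step 5. [6*x = 18] 6 out front; divide by 6 ⇒ div: x = 3.

Answer: x ∈ {3}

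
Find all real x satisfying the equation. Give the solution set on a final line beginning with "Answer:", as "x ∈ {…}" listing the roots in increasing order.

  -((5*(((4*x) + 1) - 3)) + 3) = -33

Step 1. [-((5*(((4*x) + 1) - 3)) + 3) = -33] LHS negated; negate both sides. So neg: (5*(((4*x) + 1) - 3)) + 3 = 33.
Step 2. [(5*(((4*x) + 1) - 3)) + 3 = 33] the outer +3 inverts by subtracting 3, so sub: 5*(((4*x) + 1) - 3) = 30.
Step 3. [5*(((4*x) + 1) - 3) = 30] LHS = 5·(…); ÷5 both sides. So div: ((4*x) + 1) - 3 = 6.
Step 4. [((4*x) + 1) - 3 = 6] the outer -3 inverts by adding 3. So sub: (4*x) + 1 = 9.
Step 5. [(4*x) + 1 = 9] subtract 1: x sits inside (… + 1). So sub: 4*x = 8.
Step 6. [4*x = 8] leading coefficient 4: divide by 4 ⇒ div: x = 2.

Answer: x ∈ {2}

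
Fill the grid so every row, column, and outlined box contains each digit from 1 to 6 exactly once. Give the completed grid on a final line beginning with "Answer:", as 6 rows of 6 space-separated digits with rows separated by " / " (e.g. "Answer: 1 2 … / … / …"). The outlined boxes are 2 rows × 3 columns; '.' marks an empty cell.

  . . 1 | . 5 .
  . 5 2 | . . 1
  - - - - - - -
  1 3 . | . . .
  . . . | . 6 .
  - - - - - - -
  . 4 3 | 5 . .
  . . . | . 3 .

Step 1. [r1c2∈{6}] r1c2's peers cover all but 6, so r1c2=6.
Step 2. [r2c5∈{4}] only 4 remains possible at r2c5, so r2c5=4.
Step 3. [r3c5∈{2}] r3c5's peers cover all but 2 ⇒ r3c5=2.
Step 4. [r3c4∈{4}] r3c4's peers cover all but 4. So r3c4=4.
Step 5. [r3c3∈{5,6}] r3c3 is the only open cell in row 3 admitting 6 ⇒ r3c3=6.
Step 6. [r6c6∈{2,4,6}] across row 6, 4 lands solely at r6c6. So r6c6=4.
Step 7. [r5c6∈{2,6}] r5c6 is the only open cell in col 6 admitting 6. So r5c6=6.
Step 8. [r6c4∈{1,2}] r6c4 is the only open cell in box 6 admitting 2, so r6c4=2.
Step 9. [r1c4∈{3}] r1c4 is down to just 3. So r1c4=3.
Step 10. [r4c3∈{4,5}] r4c3 is the only open cell in col 3 admitting 4 ⇒ r4c3=4.
Step 11. [r4c1∈{2,5}] r4c1 is the only open cell in box 3 admitting 5 ⇒ r4c1=5.
Step 12. [r4c6∈{3}] r4c6 has the single candidate 3, so r4c6=3.
Step 13. [r6c1∈{6}] nothing but 6 survives at r6c1, so r6c1=6.
Step 14. [r5c5∈{1}] r5c5's peers cover all but 1 ⇒ r5c5=1.
Step 15. [r2c4∈{6}] r2c4 is down to just 6. So r2c4=6.
Step 16. [r6c2∈{1}] r6c2 has the single candidate 1 ⇒ r6c2=1.
Step 17. [r2c1∈{3}] r2c1 is down to just 3. So r2c1=3.
Step 18. [r4c2∈{2}] nothing but 2 survives at r4c2. So r4c2=2.
Step 19. [r1c6∈{2}] nothing but 2 survives at r1c6. So r1c6=2.
Step 20. [r4c4∈{1}] nothing but 1 survives at r4c4, so r4c4=1.
Step 21. [r6c3∈{5}] r6c3 has the single candidate 5, so r6c3=5.
Step 22. [r1c1∈{4}] r1c1 has the single candidate 4, so r1c1=4.
Step 23. [r5c1∈{2}] r5c1's peers cover all but 2 ⇒ r5c1=2.
Step 24. [r3c6∈{5}] r3c6 has the single candidate 5 ⇒ r3c6=5.

Answer: 4 6 1 3 5 2 / 3 5 2 6 4 1 / 1 3 6 4 2 5 / 5 2 4 1 6 3 / 2 4 3 5 1 6 / 6 1 5 2 3 4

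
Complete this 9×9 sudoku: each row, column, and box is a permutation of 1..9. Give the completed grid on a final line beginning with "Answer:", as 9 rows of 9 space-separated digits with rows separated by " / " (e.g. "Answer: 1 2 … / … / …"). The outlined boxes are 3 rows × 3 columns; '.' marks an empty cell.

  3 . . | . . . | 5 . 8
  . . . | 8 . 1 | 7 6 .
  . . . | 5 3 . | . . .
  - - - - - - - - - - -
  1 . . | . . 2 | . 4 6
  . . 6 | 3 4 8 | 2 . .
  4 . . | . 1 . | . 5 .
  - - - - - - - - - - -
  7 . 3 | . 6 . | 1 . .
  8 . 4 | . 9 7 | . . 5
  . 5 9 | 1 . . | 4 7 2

Step 1. [r3c7∈{9}] r3c7 has the single candidate 9, so r3c7=9.
Step 2. [r7c2∈{2}] only 2 remains possible at r7c2. So r7c2=2.
Step 3. [r6c3∈{2,7,8}] in row 6, 2 fits only at r6c3. So r6c3=2.
Step 4. [r5c1∈{5,9}] 5 has one home in row 5: r5c1, so r5c1=5.
Step 5. [r8c2∈{1,6}] 1 has one home in row 8: r8c2. So r8c2=1.
Step 6. [r7c9∈{9}] only 9 remains possible at r7c9, so r7c9=9.
Step 7. [r2c1∈{2,9}] col 1 places 9 nowhere but r2c1 ⇒ r2c1=9.
Step 8. [r2c2∈{4}] r2c2's peers cover all but 4 ⇒ r2c2=4.
Step 9. [r2c5∈{2}] nothing but 2 survives at r2c5. So r2c5=2.
Step 10. [r1c5∈{7}] only 7 remains possible at r1c5. So r1c5=7.
Step 11. [r1c2∈{6}] r1c2 has the single candidate 6. So r1c2=6.
Step 12. [r6c4∈{6,7,9}] 6 has one home in col 4: r6c4. So r6c4=6.
Step 13. [r6c6∈{9}] r6c6 has the single candidate 9. So r6c6=9.
Step 14. [r4c2∈{3,7,8,9}] 9 has one home in row 4: r4c2 ⇒ r4c2=9.
Step 15. [r5c2∈{7}] r5c2 is down to just 7. So r5c2=7.
Step 16. [r4c7∈{3,8}] 3 has one home in row 4: r4c7, so r4c7=3.
Step 17. [r1c6∈{4}] only 4 remains possible at r1c6, so r1c6=4.
Step 18. [r3c2∈{8}] r3c2 has the single candidate 8 ⇒ r3c2=8.
Step 19. [r1c3∈{1}] r1c3 has the single candidate 1 ⇒ r1c3=1.
Step 20. [r5c9∈{1}] r5c9 is down to just 1. So r5c9=1.
Step 21. [r3c1∈{2}] only 2 remains possible at r3c1. So r3c1=2.
Step 22. [r7c4∈{4}] r7c4 is down to just 4. So r7c4=4.
Step 23. [r4c3∈{8}] r4c3's peers cover all but 8. So r4c3=8.
Step 24. [r4c4∈{7}] r4c4 is down to just 7. So r4c4=7.
Step 25. [r9c1∈{6}] only 6 remains possible at r9c1 ⇒ r9c1=6.
Step 26. [r2c3∈{5}] r2c3 has the single candidate 5 ⇒ r2c3=5.
Step 27. [r6c7∈{8}] r6c7 is down to just 8. So r6c7=8.
Step 28. [r8c7∈{6}] r8c7's peers cover all but 6. So r8c7=6.
Step 29. [r4c5∈{5}] r4c5 is down to just 5 ⇒ r4c5=5.
Step 30. [r9c5∈{8}] r9c5's peers cover all but 8. So r9c5=8.
Step 31. [r3c3∈{7}] only 7 remains possible at r3c3, so r3c3=7.
Step 32. [r7c8∈{8}] r7c8 has the single candidate 8. So r7c8=8.
Step 33. [r3c8∈{1}] nothing but 1 survives at r3c8 ⇒ r3c8=1.
Step 34. [r3c9∈{4}] only 4 remains possible at r3c9 ⇒ r3c9=4.
Step 35. [r7c6∈{5}] only 5 remains possible at r7c6 ⇒ r7c6=5.
Step 36. [r5c8∈{9}] r5c8's peers cover all but 9, so r5c8=9.
Step 37. [r1c4∈{9}] r1c4 is down to just 9 ⇒ r1c4=9.
Step 38. [r9c6∈{3}] r9c6 has the single candidate 3, so r9c6=3.
Step 39. [r6c2∈{3}] r6c2's peers cover all but 3 ⇒ r6c2=3.
Step 40. [r8c4∈{2}] r8c4's peers cover all but 2, so r8c4=2.
Step 41. [r6c9∈{7}] nothing but 7 survives at r6c9 ⇒ r6c9=7.
Step 42. [r3c6∈{6}] r3c6 has the single candidate 6 ⇒ r3c6=6.
Step 43. [r2c9∈{3}] r2c9's peers cover all but 3 ⇒ r2c9=3.
Step 44. [r1c8∈{2}] r1c8 is down to just 2. So r1c8=2.
Step 45. [r8c8∈{3}] r8c8 is down to just 3. So r8c8=3.

Answer: 3 6 1 9 7 4 5 2 8 / 9 4 5 8 2 1 7 6 3 / 2 8 7 5 3 6 9 1 4 / 1 9 8 7 5 2 3 4 6 / 5 7 6 3 4 8 2 9 1 / 4 3 2 6 1 9 8 5 7 / 7 2 3 4 6 5 1 8 9 / 8 1 4 2 9 7 6 3 5 / 6 5 9 1 8 3 4 7 2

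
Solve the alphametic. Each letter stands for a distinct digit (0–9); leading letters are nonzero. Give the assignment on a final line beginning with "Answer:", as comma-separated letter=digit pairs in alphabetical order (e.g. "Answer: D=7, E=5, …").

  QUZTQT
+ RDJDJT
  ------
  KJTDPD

Step 1. [col 1: T + T ≡ D (mod 10)] T=9 is one option consistent with column 1 (T + T ≡ D (mod 10), carry-in 0) — take it ⇒ T=9.
Step 2. [col 1: T + T ≡ D (mod 10)] column 1 reads T+T+carry(0)=D with T=9; with digits 9 already taken and all letters distinct, the only value for D is 8 ⇒ D=8.
Step 3. [col 2: Q + J ≡ P (mod 10)] column 2 (Q + J ≡ P (mod 10), carry-in 1) doesn't pin J yet; pick J=5 and continue. So J=5.
Step 4. [col 2: Q + J ≡ P (mod 10)] column 2 (Q + J ≡ P (mod 10), carry-in 1) doesn't pin Q yet; pick Q=4 and continue ⇒ Q=4.
Step 5. [col 2: Q + J ≡ P (mod 10)] in column 2 we have Q+J≡P with carry-in 1; given Q=4, J=5 and digits 4,5,8,9 already taken and all letters distinct, that pins P to 0, so P=0.
Step 6. [col 4: Z + J ≡ T (mod 10)] in column 4 we have Z+J≡T with carry-in 1; given J=5, T=9 and digits 0,4,5,8,9 already taken and all letters distinct, that pins Z to 3. So Z=3.
Step 7. [col 5: U + D ≡ J (mod 10)] column 5 reads U+D+carry(0)=J with D=8, J=5; with digits 0,3,4,5,8,9 already taken and all letters distinct, the only value for U is 7 ⇒ U=7.
Step 8. [col 6: Q + R ≡ K (mod 10)] column 6 (Q + R ≡ K (mod 10), carry-in 1) doesn't pin R yet; pick R=1 and continue. So R=1.
Step 9. [col 6: Q + R ≡ K (mod 10)] in column 6 we have Q+R≡K with carry-in 1; given Q=4, R=1 and digits 0,1,3,4,5,7,8,9 already taken and all letters distinct, that pins K to 6, so K=6.

Answer: D=8, J=5, K=6, P=0, Q=4, R=1, T=9, U=7, Z=3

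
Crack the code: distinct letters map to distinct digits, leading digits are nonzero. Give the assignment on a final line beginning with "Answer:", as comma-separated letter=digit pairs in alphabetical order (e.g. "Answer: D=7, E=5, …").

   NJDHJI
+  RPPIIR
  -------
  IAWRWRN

Step 1. [col 1: I + R ≡ N (mod 10)] no forcing yet in column 1 (carry-in 0); N=7 is free and consistent — try it, so N=7.
Step 2. [col 1: I + R ≡ N (mod 10)] several values work for I in column 1 (I + R ≡ N (mod 10), carry-in 0); try I=1. So I=1.
Step 3. [col 1: I + R ≡ N (mod 10)] in column 1 we have I+R≡N with carry-in 0; given I=1, N=7 and digits 1,7 already taken and all letters distinct, that pins R to 6 ⇒ R=6.
Step 4. [col 2: J + I ≡ R (mod 10)] in column 2 we have J+I≡R with carry-in 0; given I=1, R=6 and digits 1,6,7 already taken and all letters distinct, that pins J to 5 ⇒ J=5.
Step 5. [col 3: H + I ≡ W (mod 10)] column 3 (H + I ≡ W (mod 10), carry-in 0) doesn't pin H yet; pick H=8 and continue. So H=8.
Step 6. [col 3: H + I ≡ W (mod 10)] in column 3 we have H+I≡W with carry-in 0; given H=8, I=1 and digits 1,5,6,7,8 already taken and all letters distinct, that pins W to 9 ⇒ W=9.
Step 7. [col 4: D + P ≡ R (mod 10)] several values work for D in column 4 (D + P ≡ R (mod 10), carry-in 0); try D=2. So D=2.
Step 8. [col 4: D + P ≡ R (mod 10)] in column 4 we have D+P≡R with carry-in 0; given D=2, R=6 and digits 1,2,5,6,7,8,9 already taken and all letters distinct, that pins P to 4 ⇒ P=4.
Step 9. [col 6: N + R ≡ A (mod 10)] column 6: given N=7, R=6, carry-in 0, and digits 1,2,4,5,6,7,8,9 already taken and all letters distinct, N+R≡A (mod 10) forces A=3 ⇒ A=3.

Answer: A=3, D=2, H=8, I=1, J=5, N=7, P=4, R=6, W=9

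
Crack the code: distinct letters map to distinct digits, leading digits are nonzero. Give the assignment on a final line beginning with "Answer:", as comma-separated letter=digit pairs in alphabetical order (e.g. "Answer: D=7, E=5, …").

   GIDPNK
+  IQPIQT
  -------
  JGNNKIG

Step 1. [col 1: K + T ≡ G (mod 10)] G=8 is one option consistent with column 1 (K + T ≡ G (mod 10), carry-in 0) — take it ⇒ G=8.
Step 2. [J] adding two 6-digit numbers gives at most 6+1 digits, and here it does — J is that final carry and must be 1. So J=1.
Step 3. [col 1: K + T ≡ G (mod 10)] no forcing yet in column 1 (carry-in 0); K=2 is free and consistent — try it. So K=2.
Step 4. [col 1: K + T ≡ G (mod 10)] column 1: given K=2, G=8, carry-in 0, and digits 1,2,8 already taken and all letters distinct, K+T≡G (mod 10) forces T=6, so T=6.
Step 5. [col 2: N + Q ≡ I (mod 10)] no forcing yet in column 2 (carry-in 0); I=9 is free and consistent — try it. So I=9.
Step 6. [col 2: N + Q ≡ I (mod 10)] Q=5 is one option consistent with column 2 (N + Q ≡ I (mod 10), carry-in 0) — take it. So Q=5.
Step 7. [col 2: N + Q ≡ I (mod 10)] in column 2 we have N+Q≡I with carry-in 0; given Q=5, I=9 and digits 1,2,5,6,8,9 already taken and all letters distinct, that pins N to 4, so N=4.
Step 8. [col 3: P + I ≡ K (mod 10)] column 3 reads P+I+carry(0)=K with I=9, K=2; with digits 1,2,4,5,6,8,9 already taken and all letters distinct, the only value for P is 3 ⇒ P=3.
Step 9. [col 4: D + P ≡ N (mod 10)] column 4 reads D+P+carry(1)=N with P=3, N=4; with digits 1,2,3,4,5,6,8,9 already taken and all letters distinct, the only value for D is 0 ⇒ D=0.

Answer: D=0, G=8, I=9, J=1, K=2, N=4, P=3, Q=5, T=6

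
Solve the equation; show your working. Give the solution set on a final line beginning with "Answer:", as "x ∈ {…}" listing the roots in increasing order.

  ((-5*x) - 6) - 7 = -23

Step 1. [((-5*x) - 6) - 7 = -23] add 7: x sits inside (… - 7), so sub: (-5*x) - 6 = -16.
Step 2. [(-5*x) - 6 = -16] add 6: x sits inside (… - 6), so sub: -5*x = -10.
Step 3. [-5*x = -10] -5 out front; divide by -5. So div: x = 2.

Answer: x ∈ {2}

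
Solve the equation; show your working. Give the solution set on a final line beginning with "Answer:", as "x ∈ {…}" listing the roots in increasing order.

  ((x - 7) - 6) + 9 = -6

Step 1. [((x - 7) - 6) + 9 = -6] +9 is outermost — subtract 9 both sides, so sub: (x - 7) - 6 = -15.
Step 2. [(x - 7) - 6 = -15] peel the -6: add 6 from each side ⇒ sub: x - 7 = -9.
Step 3. [x - 7 = -9] -7 is outermost — add 7 both sides, so sub: x = -2.

Answer: x ∈ {-2}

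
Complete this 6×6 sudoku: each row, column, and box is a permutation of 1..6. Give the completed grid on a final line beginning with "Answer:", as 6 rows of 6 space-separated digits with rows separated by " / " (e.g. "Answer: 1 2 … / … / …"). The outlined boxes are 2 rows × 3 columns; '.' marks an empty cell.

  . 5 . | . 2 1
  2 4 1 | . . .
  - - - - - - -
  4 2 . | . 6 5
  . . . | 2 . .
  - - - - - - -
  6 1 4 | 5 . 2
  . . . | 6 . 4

Step 1. [r3c3∈{3}] nothing but 3 survives at r3c3. So r3c3=3.
Step 2. [r5c5∈{3}] only 3 remains possible at r5c5. So r5c5=3.
Step 3. [r1c1∈{3}] r1c1 has the single candidate 3 ⇒ r1c1=3.
Step 4. [r6c1∈{5}] r6c1 is down to just 5, so r6c1=5.
Step 5. [r4c3∈{5,6}] row 4 places 5 nowhere but r4c3. So r4c3=5.
Step 6. [r4c5∈{1,4}] 4 has one home in row 4: r4c5. So r4c5=4.
Step 7. [r2c6∈{3,6}] in row 2, 6 fits only at r2c6. So r2c6=6.
Step 8. [r4c1∈{1}] r4c1's peers cover all but 1. So r4c1=1.
Step 9. [r4c6∈{3}] r4c6 has the single candidate 3. So r4c6=3.
Step 10. [r1c3∈{6}] r1c3's peers cover all but 6 ⇒ r1c3=6.
Step 11. [r6c5∈{1}] nothing but 1 survives at r6c5 ⇒ r6c5=1.
Step 12. [r1c4∈{4}] r1c4 has the single candidate 4 ⇒ r1c4=4.
Step 13. [r4c2∈{6}] r4c2 has the single candidate 6. So r4c2=6.
Step 14. [r6c2∈{3}] nothing but 3 survives at r6c2. So r6c2=3.
Step 15. [r3c4∈{1}] r3c4 is down to just 1. So r3c4=1.
Step 16. [r2c5∈{5}] nothing but 5 survives at r2c5. So r2c5=5.
Step 17. [r2c4∈{3}] r2c4 is down to just 3. So r2c4=3.
Step 18. [r6c3∈{2}] r6c3 is down to just 2, so r6c3=2.

Answer: 3 5 6 4 2 1 / 2 4 1 3 5 6 / 4 2 3 1 6 5 / 1 6 5 2 4 3 / 6 1 4 5 3 2 / 5 3 2 6 1 4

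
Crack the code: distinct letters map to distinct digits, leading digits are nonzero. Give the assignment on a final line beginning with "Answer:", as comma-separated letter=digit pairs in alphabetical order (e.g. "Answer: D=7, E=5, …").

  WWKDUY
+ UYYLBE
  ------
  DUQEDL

Step 1. [col 1: Y + E ≡ L (mod 10)] several values work for E in column 1 (Y + E ≡ L (mod 10), carry-in 0); try E=8, so E=8.
Step 2. [col 1: Y + E ≡ L (mod 10)] no forcing yet in column 1 (carry-in 0); L=2 is free and consistent — try it ⇒ L=2.
Step 3. [col 1: Y + E ≡ L (mod 10)] column 1: given E=8, L=2, carry-in 0, and digits 2,8 already taken and all letters distinct, Y+E≡L (mod 10) forces Y=4. So Y=4.
Step 4. [col 2: U + B ≡ D (mod 10)] column 2 (U + B ≡ D (mod 10), carry-in 1) doesn't pin D yet; pick D=6 and continue, so D=6.
Step 5. [col 2: U + B ≡ D (mod 10)] several values work for U in column 2 (U + B ≡ D (mod 10), carry-in 1); try U=5 ⇒ U=5.
Step 6. [col 2: U + B ≡ D (mod 10)] column 2 reads U+B+carry(1)=D with U=5, D=6; with digits 2,4,5,6,8 already taken and all letters distinct, the only value for B is 0 ⇒ B=0.
Step 7. [col 4: K + Y ≡ Q (mod 10)] Q=7 is one option consistent with column 4 (K + Y ≡ Q (mod 10), carry-in 0) — take it ⇒ Q=7.
Step 8. [col 4: K + Y ≡ Q (mod 10)] from column 4 (Y=4, Q=7, carry-in 0, digits 0,2,4,5,6,7,8 already taken and all letters distinct): K must equal 3, so K=3.
Step 9. [col 5: W + Y ≡ U (mod 10)] column 5: given Y=4, U=5, carry-in 0, and digits 0,2,3,4,5,6,7,8 already taken and all letters distinct, W+Y≡U (mod 10) forces W=1. So W=1.

Answer: B=0, D=6, E=8, K=3, L=2, Q=7, U=5, W=1, Y=4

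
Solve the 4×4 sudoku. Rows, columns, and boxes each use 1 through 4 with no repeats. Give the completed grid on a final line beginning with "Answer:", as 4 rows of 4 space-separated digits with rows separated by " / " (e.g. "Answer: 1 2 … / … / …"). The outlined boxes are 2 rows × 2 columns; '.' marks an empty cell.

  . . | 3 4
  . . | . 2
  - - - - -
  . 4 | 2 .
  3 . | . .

Step 1. [r3c1∈{1}] only 1 remains possible at r3c1 ⇒ r3c1=1.
Step 2. [r2c3∈{1}] r2c3 has the single candidate 1. So r2c3=1.
Step 3. [r4c2∈{2}] nothing but 2 survives at r4c2 ⇒ r4c2=2.
Step 4. [r4c3∈{4}] r4c3 has the single candidate 4, so r4c3=4.
Step 5. [r3c4∈{3}] r3c4's peers cover all but 3. So r3c4=3.
Step 6. [r4c4∈{1}] r4c4 is down to just 1, so r4c4=1.
Step 7. [r2c2∈{3}] r2c2 is down to just 3. So r2c2=3.
Step 8. [r2c1∈{4}] r2c1 has the single candidate 4, so r2c1=4.
Step 9. [r1c2∈{1}] r1c2 has the single candidate 1. So r1c2=1.
Step 10. [r1c1∈{2}] r1c1 has the single candidate 2. So r1c1=2.

Answer: 2 1 3 4 / 4 3 1 2 / 1 4 2 3 / 3 2 4 1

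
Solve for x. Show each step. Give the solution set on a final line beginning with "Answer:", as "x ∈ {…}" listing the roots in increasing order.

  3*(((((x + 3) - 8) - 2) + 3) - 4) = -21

Step 1. [3*(((((x + 3) - 8) - 2) + 3) - 4) = -21] LHS = 3·(…); ÷3 both sides ⇒ div: ((((x + 3) - 8) - 2) + 3) - 4 = -7.
Step 2. [((((x + 3) - 8) - 2) + 3) - 4 = -7] -4 is outermost — add 4 both sides. So sub: (((x + 3) - 8) - 2) + 3 = -3.
Step 3. [(((x + 3) - 8) - 2) + 3 = -3] the outer +3 inverts by subtracting 3, so sub: ((x + 3) - 8) - 2 = -6.
Step 4. [((x + 3) - 8) - 2 = -6] 2 comes off first (add 2), so sub: (x + 3) - 8 = -4.
Step 5. [(x + 3) - 8 = -4] 8 comes off first (add 8), so sub: x + 3 = 4.
Step 6. [x + 3 = 4] 3 comes off first (subtract 3), so sub: x = 1.

Answer: x ∈ {1}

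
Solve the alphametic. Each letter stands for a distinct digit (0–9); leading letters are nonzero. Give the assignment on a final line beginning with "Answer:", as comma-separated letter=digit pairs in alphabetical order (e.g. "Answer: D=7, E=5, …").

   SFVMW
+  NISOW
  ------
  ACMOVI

Step 1. [col 1: W + W ≡ I (mod 10)] W=2 is one option consistent with column 1 (W + W ≡ I (mod 10), carry-in 0) — take it. So W=2.
Step 2. [A] A is the leading digit of a 6-digit sum of two 5-digit numbers; the final carry is exactly 1, so A=1.
Step 3. [col 1: W + W ≡ I (mod 10)] from column 1 (W=2, carry-in 0, digits 1,2 already taken and all letters distinct): I must equal 4, so I=4.
Step 4. [col 2: M + O ≡ V (mod 10)] several values work for M in column 2 (M + O ≡ V (mod 10), carry-in 0); try M=3 ⇒ M=3.
Step 5. [col 2: M + O ≡ V (mod 10)] O=7 is one option consistent with column 2 (M + O ≡ V (mod 10), carry-in 0) — take it. So O=7.
Step 6. [col 2: M + O ≡ V (mod 10)] from column 2 (M=3, O=7, carry-in 0, digits 1,2,3,4,7 already taken and all letters distinct): V must equal 0, so V=0.
Step 7. [col 3: V + S ≡ O (mod 10)] column 3: given V=0, O=7, carry-in 1, and digits 0,1,2,3,4,7 already taken and all letters distinct, V+S≡O (mod 10) forces S=6 ⇒ S=6.
Step 8. [col 4: F + I ≡ M (mod 10)] column 4: given I=4, M=3, carry-in 0, and digits 0,1,2,3,4,6,7 already taken and all letters distinct, F+I≡M (mod 10) forces F=9, so F=9.
Step 9. [col 5: S + N ≡ C (mod 10)] column 5: given S=6, carry-in 1, and digits 0,1,2,3,4,6,7,9 already taken and all letters distinct, S+N≡C (mod 10) forces C=5. So C=5.
Step 10. [col 5: S + N ≡ C (mod 10)] column 5: given S=6, C=5, carry-in 1, and digits 0,1,2,3,4,5,6,7,9 already taken and all letters distinct, S+N≡C (mod 10) forces N=8 ⇒ N=8.

Answer: A=1, C=5, F=9, I=4, M=3, N=8, O=7, S=6, V=0, W=2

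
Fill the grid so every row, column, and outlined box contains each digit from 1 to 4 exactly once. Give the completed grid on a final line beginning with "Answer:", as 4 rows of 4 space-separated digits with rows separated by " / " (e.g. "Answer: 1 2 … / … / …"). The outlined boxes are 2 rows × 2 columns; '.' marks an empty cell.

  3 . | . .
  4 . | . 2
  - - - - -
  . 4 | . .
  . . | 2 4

Step 1. [r1c4∈{1}] r1c4 is down to just 1, so r1c4=1.
Step 2. [r3c3∈{1,3}] r3c3 is the only open cell in col 3 admitting 1 ⇒ r3c3=1.
Step 3. [r4c2∈{1,3}] 3 has one home in row 4: r4c2. So r4c2=3.
Step 4. [r2c2∈{1}] nothing but 1 survives at r2c2. So r2c2=1.
Step 5. [r2c3∈{3}] only 3 remains possible at r2c3, so r2c3=3.
Step 6. [r3c1∈{2}] r3c1 is down to just 2. So r3c1=2.
Step 7. [r3c4∈{3}] r3c4's peers cover all but 3. So r3c4=3.
Step 8. [r1c3∈{4}] r1c3's peers cover all but 4 ⇒ r1c3=4.
Step 9. [r4c1∈{1}] only 1 remains possible at r4c1 ⇒ r4c1=1.
Step 10. [r1c2∈{2}] nothing but 2 survives at r1c2. So r1c2=2.

Answer: 3 2 4 1 / 4 1 3 2 / 2 4 1 3 / 1 3 2 4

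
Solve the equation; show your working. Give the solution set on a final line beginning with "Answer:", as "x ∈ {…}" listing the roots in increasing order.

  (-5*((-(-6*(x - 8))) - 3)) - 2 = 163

Step 1. [(-5*((-(-6*(x - 8))) - 3)) - 2 = 163] 2 comes off first (add 2). So sub: -5*((-(-6*(x - 8))) - 3) = 165.
Step 2. [-5*((-(-6*(x - 8))) - 3) = 165] -5·(inner) — divide through by -5 ⇒ div: (-(-6*(x - 8))) - 3 = -33.
Step 3. [(-(-6*(x - 8))) - 3 = -33] the outer -3 inverts by adding 3 ⇒ sub: -(-6*(x - 8)) = -30.
Step 4. [-(-6*(x - 8)) = -30] flip signs both sides ⇒ neg: -6*(x - 8) = 30.
Step 5. [-6*(x - 8) = 30] divide by the outer -6 ⇒ div: x - 8 = -5.
Step 6. [x - 8 = -5] 8 comes off first (add 8) ⇒ sub: x = 3.

Answer: x ∈ {3}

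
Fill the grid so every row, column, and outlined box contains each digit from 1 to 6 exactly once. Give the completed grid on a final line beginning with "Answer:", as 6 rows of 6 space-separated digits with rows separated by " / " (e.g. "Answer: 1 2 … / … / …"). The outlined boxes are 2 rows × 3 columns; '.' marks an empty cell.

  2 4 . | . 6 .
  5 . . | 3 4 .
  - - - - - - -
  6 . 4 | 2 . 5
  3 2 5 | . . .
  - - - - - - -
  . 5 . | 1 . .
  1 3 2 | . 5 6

Step 1. [r5c6∈{2,3,4}] 3 has one home in col 6: r5c6 ⇒ r5c6=3.
Step 2. [r1c6∈{1}] r1c6's peers cover all but 1, so r1c6=1.
Step 3. [r2c2∈{1,6}] in col 2, 6 fits only at r2c2. So r2c2=6.
Step 4. [r4c6∈{4}] r4c6 has the single candidate 4. So r4c6=4.
Step 5. [r3c2∈{1}] r3c2's peers cover all but 1. So r3c2=1.
Step 6. [r1c4∈{5}] r1c4 is down to just 5, so r1c4=5.
Step 7. [r4c4∈{6}] only 6 remains possible at r4c4. So r4c4=6.
Step 8. [r1c3∈{3}] r1c3's peers cover all but 3. So r1c3=3.
Step 9. [r5c3∈{6}] r5c3 is down to just 6. So r5c3=6.
Step 10. [r6c4∈{4}] r6c4 is down to just 4. So r6c4=4.
Step 11. [r4c5∈{1}] r4c5 has the single candidate 1 ⇒ r4c5=1.
Step 12. [r5c5∈{2}] only 2 remains possible at r5c5 ⇒ r5c5=2.
Step 13. [r3c5∈{3}] r3c5 is down to just 3, so r3c5=3.
Step 14. [r5c1∈{4}] only 4 remains possible at r5c1, so r5c1=4.
Step 15. [r2c6∈{2}] r2c6 has the single candidate 2. So r2c6=2.
Step 16. [r2c3∈{1}] r2c3 is down to just 1 ⇒ r2c3=1.

Answer: 2 4 3 5 6 1 / 5 6 1 3 4 2 / 6 1 4 2 3 5 / 3 2 5 6 1 4 / 4 5 6 1 2 3 / 1 3 2 4 5 6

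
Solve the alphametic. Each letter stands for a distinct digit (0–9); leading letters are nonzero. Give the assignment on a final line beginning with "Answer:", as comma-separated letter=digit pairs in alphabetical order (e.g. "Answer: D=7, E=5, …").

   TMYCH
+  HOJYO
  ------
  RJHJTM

Step 1. [col 1: H + O ≡ M (mod 10)] H=7 is one option consistent with column 1 (H + O ≡ M (mod 10), carry-in 0) — take it, so H=7.
Step 2. [col 1: H + O ≡ M (mod 10)] O=5 is one option consistent with column 1 (H + O ≡ M (mod 10), carry-in 0) — take it, so O=5.
Step 3. [R] the sum has 6 digits but both addends have 5; that extra leading digit R is the final carry, namely 1 ⇒ R=1.
Step 4. [col 1: H + O ≡ M (mod 10)] column 1: given H=7, O=5, carry-in 0, and digits 1,5,7 already taken and all letters distinct, H+O≡M (mod 10) forces M=2 ⇒ M=2.
Step 5. [col 2: C + Y ≡ T (mod 10)] several values work for Y in column 2 (C + Y ≡ T (mod 10), carry-in 1); try Y=0, so Y=0.
Step 6. [col 2: C + Y ≡ T (mod 10)] column 2 (C + Y ≡ T (mod 10), carry-in 1) doesn't pin C yet; pick C=8 and continue ⇒ C=8.
Step 7. [col 2: C + Y ≡ T (mod 10)] column 2: given C=8, Y=0, carry-in 1, and digits 0,1,2,5,7,8 already taken and all letters distinct, C+Y≡T (mod 10) forces T=9. So T=9.
Step 8. [col 3: Y + J ≡ J (mod 10)] column 3 (Y + J ≡ J (mod 10), carry-in 0) doesn't pin J yet; pick J=6 and continue. So J=6.

Answer: C=8, H=7, J=6, M=2, O=5, R=1, T=9, Y=0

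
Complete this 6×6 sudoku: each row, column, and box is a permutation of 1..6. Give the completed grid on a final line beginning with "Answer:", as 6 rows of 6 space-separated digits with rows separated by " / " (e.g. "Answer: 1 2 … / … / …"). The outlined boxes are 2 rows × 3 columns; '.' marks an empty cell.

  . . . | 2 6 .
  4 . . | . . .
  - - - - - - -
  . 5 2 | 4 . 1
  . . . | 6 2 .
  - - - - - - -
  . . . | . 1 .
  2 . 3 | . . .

Step 1. [r6c4∈{5}] nothing but 5 survives at r6c4 ⇒ r6c4=5.
Step 2. [r6c2∈{1,4,6}] r6c2 is the only open cell in row 6 admitting 1, so r6c2=1.
Step 3. [r2c5∈{3,5}] in col 5, 5 fits only at r2c5. So r2c5=5.
Step 4. [r2c6∈{3}] r2c6 is down to just 3, so r2c6=3.
Step 5. [r5c6∈{2,4,6}] 2 has one home in row 5: r5c6. So r5c6=2.
Step 6. [r1c2∈{3}] only 3 remains possible at r1c2. So r1c2=3.
Step 7. [r3c1∈{3,6}] 6 has one home in row 3: r3c1 ⇒ r3c1=6.
Step 8. [r5c1∈{5}] r5c1 has the single candidate 5 ⇒ r5c1=5.
Step 9. [r1c1∈{1}] nothing but 1 survives at r1c1. So r1c1=1.
Step 10. [r2c3∈{6}] r2c3 has the single candidate 6, so r2c3=6.
Step 11. [r4c2∈{4}] nothing but 4 survives at r4c2, so r4c2=4.
Step 12. [r6c6∈{4,6}] in row 6, 6 fits only at r6c6, so r6c6=6.
Step 13. [r6c5∈{4}] nothing but 4 survives at r6c5, so r6c5=4.
Step 14. [r2c2∈{2}] nothing but 2 survives at r2c2, so r2c2=2.
Step 15. [r3c5∈{3}] nothing but 3 survives at r3c5, so r3c5=3.
Step 16. [r4c6∈{5}] r4c6 has the single candidate 5 ⇒ r4c6=5.
Step 17. [r5c3∈{4}] only 4 remains possible at r5c3. So r5c3=4.
Step 18. [r2c4∈{1}] nothing but 1 survives at r2c4. So r2c4=1.
Step 19. [r4c1∈{3}] r4c1 has the single candidate 3 ⇒ r4c1=3.
Step 20. [r5c2∈{6}] r5c2 is down to just 6. So r5c2=6.
Step 21. [r1c6∈{4}] r1c6 has the single candidate 4 ⇒ r1c6=4.
Step 22. [r4c3∈{1}] r4c3 is down to just 1 ⇒ r4c3=1.
Step 23. [r1c3∈{5}] only 5 remains possible at r1c3. So r1c3=5.
Step 24. [r5c4∈{3}] r5c4 has the single candidate 3 ⇒ r5c4=3.

Answer: 1 3 5 2 6 4 / 4 2 6 1 5 3 / 6 5 2 4 3 1 / 3 4 1 6 2 5 / 5 6 4 3 1 2 / 2 1 3 5 4 6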